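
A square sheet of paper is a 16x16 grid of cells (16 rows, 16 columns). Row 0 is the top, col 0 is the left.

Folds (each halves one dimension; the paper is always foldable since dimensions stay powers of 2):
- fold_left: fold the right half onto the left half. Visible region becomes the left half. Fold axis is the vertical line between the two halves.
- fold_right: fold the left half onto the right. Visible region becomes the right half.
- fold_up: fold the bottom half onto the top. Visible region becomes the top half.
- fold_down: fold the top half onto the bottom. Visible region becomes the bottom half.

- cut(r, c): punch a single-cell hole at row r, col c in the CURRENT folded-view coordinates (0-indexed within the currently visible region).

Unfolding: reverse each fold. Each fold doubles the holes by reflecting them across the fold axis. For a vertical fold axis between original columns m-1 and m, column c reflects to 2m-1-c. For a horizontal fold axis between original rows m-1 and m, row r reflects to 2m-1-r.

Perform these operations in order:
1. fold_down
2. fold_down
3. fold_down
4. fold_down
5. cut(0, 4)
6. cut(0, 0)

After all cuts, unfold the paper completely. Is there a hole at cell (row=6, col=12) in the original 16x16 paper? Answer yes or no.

Answer: no

Derivation:
Op 1 fold_down: fold axis h@8; visible region now rows[8,16) x cols[0,16) = 8x16
Op 2 fold_down: fold axis h@12; visible region now rows[12,16) x cols[0,16) = 4x16
Op 3 fold_down: fold axis h@14; visible region now rows[14,16) x cols[0,16) = 2x16
Op 4 fold_down: fold axis h@15; visible region now rows[15,16) x cols[0,16) = 1x16
Op 5 cut(0, 4): punch at orig (15,4); cuts so far [(15, 4)]; region rows[15,16) x cols[0,16) = 1x16
Op 6 cut(0, 0): punch at orig (15,0); cuts so far [(15, 0), (15, 4)]; region rows[15,16) x cols[0,16) = 1x16
Unfold 1 (reflect across h@15): 4 holes -> [(14, 0), (14, 4), (15, 0), (15, 4)]
Unfold 2 (reflect across h@14): 8 holes -> [(12, 0), (12, 4), (13, 0), (13, 4), (14, 0), (14, 4), (15, 0), (15, 4)]
Unfold 3 (reflect across h@12): 16 holes -> [(8, 0), (8, 4), (9, 0), (9, 4), (10, 0), (10, 4), (11, 0), (11, 4), (12, 0), (12, 4), (13, 0), (13, 4), (14, 0), (14, 4), (15, 0), (15, 4)]
Unfold 4 (reflect across h@8): 32 holes -> [(0, 0), (0, 4), (1, 0), (1, 4), (2, 0), (2, 4), (3, 0), (3, 4), (4, 0), (4, 4), (5, 0), (5, 4), (6, 0), (6, 4), (7, 0), (7, 4), (8, 0), (8, 4), (9, 0), (9, 4), (10, 0), (10, 4), (11, 0), (11, 4), (12, 0), (12, 4), (13, 0), (13, 4), (14, 0), (14, 4), (15, 0), (15, 4)]
Holes: [(0, 0), (0, 4), (1, 0), (1, 4), (2, 0), (2, 4), (3, 0), (3, 4), (4, 0), (4, 4), (5, 0), (5, 4), (6, 0), (6, 4), (7, 0), (7, 4), (8, 0), (8, 4), (9, 0), (9, 4), (10, 0), (10, 4), (11, 0), (11, 4), (12, 0), (12, 4), (13, 0), (13, 4), (14, 0), (14, 4), (15, 0), (15, 4)]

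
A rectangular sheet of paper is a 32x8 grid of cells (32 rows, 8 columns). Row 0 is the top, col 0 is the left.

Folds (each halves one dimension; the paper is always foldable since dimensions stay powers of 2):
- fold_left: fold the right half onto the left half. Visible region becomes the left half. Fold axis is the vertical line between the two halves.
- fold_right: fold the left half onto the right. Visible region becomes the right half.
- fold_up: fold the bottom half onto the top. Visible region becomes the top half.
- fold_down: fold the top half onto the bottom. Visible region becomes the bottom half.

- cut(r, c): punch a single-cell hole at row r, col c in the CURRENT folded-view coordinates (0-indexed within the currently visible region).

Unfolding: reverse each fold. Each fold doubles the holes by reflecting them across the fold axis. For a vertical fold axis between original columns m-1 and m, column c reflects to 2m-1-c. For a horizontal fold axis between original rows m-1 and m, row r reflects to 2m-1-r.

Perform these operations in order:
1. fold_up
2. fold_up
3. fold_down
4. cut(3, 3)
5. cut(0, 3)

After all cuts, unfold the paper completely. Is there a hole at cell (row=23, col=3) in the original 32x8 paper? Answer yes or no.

Op 1 fold_up: fold axis h@16; visible region now rows[0,16) x cols[0,8) = 16x8
Op 2 fold_up: fold axis h@8; visible region now rows[0,8) x cols[0,8) = 8x8
Op 3 fold_down: fold axis h@4; visible region now rows[4,8) x cols[0,8) = 4x8
Op 4 cut(3, 3): punch at orig (7,3); cuts so far [(7, 3)]; region rows[4,8) x cols[0,8) = 4x8
Op 5 cut(0, 3): punch at orig (4,3); cuts so far [(4, 3), (7, 3)]; region rows[4,8) x cols[0,8) = 4x8
Unfold 1 (reflect across h@4): 4 holes -> [(0, 3), (3, 3), (4, 3), (7, 3)]
Unfold 2 (reflect across h@8): 8 holes -> [(0, 3), (3, 3), (4, 3), (7, 3), (8, 3), (11, 3), (12, 3), (15, 3)]
Unfold 3 (reflect across h@16): 16 holes -> [(0, 3), (3, 3), (4, 3), (7, 3), (8, 3), (11, 3), (12, 3), (15, 3), (16, 3), (19, 3), (20, 3), (23, 3), (24, 3), (27, 3), (28, 3), (31, 3)]
Holes: [(0, 3), (3, 3), (4, 3), (7, 3), (8, 3), (11, 3), (12, 3), (15, 3), (16, 3), (19, 3), (20, 3), (23, 3), (24, 3), (27, 3), (28, 3), (31, 3)]

Answer: yes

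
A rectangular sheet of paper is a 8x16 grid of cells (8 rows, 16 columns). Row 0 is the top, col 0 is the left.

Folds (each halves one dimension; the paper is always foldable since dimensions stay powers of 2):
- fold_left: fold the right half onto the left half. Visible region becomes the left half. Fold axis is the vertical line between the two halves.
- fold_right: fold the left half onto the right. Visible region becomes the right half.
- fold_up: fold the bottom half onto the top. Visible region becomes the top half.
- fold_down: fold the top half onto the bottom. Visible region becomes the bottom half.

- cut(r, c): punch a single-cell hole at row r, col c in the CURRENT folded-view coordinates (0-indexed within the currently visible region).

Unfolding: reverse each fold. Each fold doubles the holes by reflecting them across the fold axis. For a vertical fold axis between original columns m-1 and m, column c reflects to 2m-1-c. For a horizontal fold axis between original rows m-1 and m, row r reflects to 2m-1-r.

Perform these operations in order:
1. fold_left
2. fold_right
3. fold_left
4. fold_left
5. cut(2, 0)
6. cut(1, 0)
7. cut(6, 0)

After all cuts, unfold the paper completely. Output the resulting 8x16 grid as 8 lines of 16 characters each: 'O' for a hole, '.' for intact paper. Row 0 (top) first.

Answer: ................
OOOOOOOOOOOOOOOO
OOOOOOOOOOOOOOOO
................
................
................
OOOOOOOOOOOOOOOO
................

Derivation:
Op 1 fold_left: fold axis v@8; visible region now rows[0,8) x cols[0,8) = 8x8
Op 2 fold_right: fold axis v@4; visible region now rows[0,8) x cols[4,8) = 8x4
Op 3 fold_left: fold axis v@6; visible region now rows[0,8) x cols[4,6) = 8x2
Op 4 fold_left: fold axis v@5; visible region now rows[0,8) x cols[4,5) = 8x1
Op 5 cut(2, 0): punch at orig (2,4); cuts so far [(2, 4)]; region rows[0,8) x cols[4,5) = 8x1
Op 6 cut(1, 0): punch at orig (1,4); cuts so far [(1, 4), (2, 4)]; region rows[0,8) x cols[4,5) = 8x1
Op 7 cut(6, 0): punch at orig (6,4); cuts so far [(1, 4), (2, 4), (6, 4)]; region rows[0,8) x cols[4,5) = 8x1
Unfold 1 (reflect across v@5): 6 holes -> [(1, 4), (1, 5), (2, 4), (2, 5), (6, 4), (6, 5)]
Unfold 2 (reflect across v@6): 12 holes -> [(1, 4), (1, 5), (1, 6), (1, 7), (2, 4), (2, 5), (2, 6), (2, 7), (6, 4), (6, 5), (6, 6), (6, 7)]
Unfold 3 (reflect across v@4): 24 holes -> [(1, 0), (1, 1), (1, 2), (1, 3), (1, 4), (1, 5), (1, 6), (1, 7), (2, 0), (2, 1), (2, 2), (2, 3), (2, 4), (2, 5), (2, 6), (2, 7), (6, 0), (6, 1), (6, 2), (6, 3), (6, 4), (6, 5), (6, 6), (6, 7)]
Unfold 4 (reflect across v@8): 48 holes -> [(1, 0), (1, 1), (1, 2), (1, 3), (1, 4), (1, 5), (1, 6), (1, 7), (1, 8), (1, 9), (1, 10), (1, 11), (1, 12), (1, 13), (1, 14), (1, 15), (2, 0), (2, 1), (2, 2), (2, 3), (2, 4), (2, 5), (2, 6), (2, 7), (2, 8), (2, 9), (2, 10), (2, 11), (2, 12), (2, 13), (2, 14), (2, 15), (6, 0), (6, 1), (6, 2), (6, 3), (6, 4), (6, 5), (6, 6), (6, 7), (6, 8), (6, 9), (6, 10), (6, 11), (6, 12), (6, 13), (6, 14), (6, 15)]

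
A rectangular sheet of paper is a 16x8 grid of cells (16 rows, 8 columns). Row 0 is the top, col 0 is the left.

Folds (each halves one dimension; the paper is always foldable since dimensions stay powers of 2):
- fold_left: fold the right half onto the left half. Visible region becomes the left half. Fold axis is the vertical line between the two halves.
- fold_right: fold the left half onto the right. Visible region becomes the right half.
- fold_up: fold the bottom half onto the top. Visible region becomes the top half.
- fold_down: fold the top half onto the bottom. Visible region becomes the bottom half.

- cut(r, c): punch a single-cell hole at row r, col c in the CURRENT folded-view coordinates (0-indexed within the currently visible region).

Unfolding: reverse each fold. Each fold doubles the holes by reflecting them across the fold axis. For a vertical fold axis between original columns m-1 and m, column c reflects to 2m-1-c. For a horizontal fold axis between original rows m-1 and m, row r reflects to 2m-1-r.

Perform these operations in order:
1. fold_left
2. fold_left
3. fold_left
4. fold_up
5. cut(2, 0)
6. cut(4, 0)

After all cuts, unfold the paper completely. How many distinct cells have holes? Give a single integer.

Answer: 32

Derivation:
Op 1 fold_left: fold axis v@4; visible region now rows[0,16) x cols[0,4) = 16x4
Op 2 fold_left: fold axis v@2; visible region now rows[0,16) x cols[0,2) = 16x2
Op 3 fold_left: fold axis v@1; visible region now rows[0,16) x cols[0,1) = 16x1
Op 4 fold_up: fold axis h@8; visible region now rows[0,8) x cols[0,1) = 8x1
Op 5 cut(2, 0): punch at orig (2,0); cuts so far [(2, 0)]; region rows[0,8) x cols[0,1) = 8x1
Op 6 cut(4, 0): punch at orig (4,0); cuts so far [(2, 0), (4, 0)]; region rows[0,8) x cols[0,1) = 8x1
Unfold 1 (reflect across h@8): 4 holes -> [(2, 0), (4, 0), (11, 0), (13, 0)]
Unfold 2 (reflect across v@1): 8 holes -> [(2, 0), (2, 1), (4, 0), (4, 1), (11, 0), (11, 1), (13, 0), (13, 1)]
Unfold 3 (reflect across v@2): 16 holes -> [(2, 0), (2, 1), (2, 2), (2, 3), (4, 0), (4, 1), (4, 2), (4, 3), (11, 0), (11, 1), (11, 2), (11, 3), (13, 0), (13, 1), (13, 2), (13, 3)]
Unfold 4 (reflect across v@4): 32 holes -> [(2, 0), (2, 1), (2, 2), (2, 3), (2, 4), (2, 5), (2, 6), (2, 7), (4, 0), (4, 1), (4, 2), (4, 3), (4, 4), (4, 5), (4, 6), (4, 7), (11, 0), (11, 1), (11, 2), (11, 3), (11, 4), (11, 5), (11, 6), (11, 7), (13, 0), (13, 1), (13, 2), (13, 3), (13, 4), (13, 5), (13, 6), (13, 7)]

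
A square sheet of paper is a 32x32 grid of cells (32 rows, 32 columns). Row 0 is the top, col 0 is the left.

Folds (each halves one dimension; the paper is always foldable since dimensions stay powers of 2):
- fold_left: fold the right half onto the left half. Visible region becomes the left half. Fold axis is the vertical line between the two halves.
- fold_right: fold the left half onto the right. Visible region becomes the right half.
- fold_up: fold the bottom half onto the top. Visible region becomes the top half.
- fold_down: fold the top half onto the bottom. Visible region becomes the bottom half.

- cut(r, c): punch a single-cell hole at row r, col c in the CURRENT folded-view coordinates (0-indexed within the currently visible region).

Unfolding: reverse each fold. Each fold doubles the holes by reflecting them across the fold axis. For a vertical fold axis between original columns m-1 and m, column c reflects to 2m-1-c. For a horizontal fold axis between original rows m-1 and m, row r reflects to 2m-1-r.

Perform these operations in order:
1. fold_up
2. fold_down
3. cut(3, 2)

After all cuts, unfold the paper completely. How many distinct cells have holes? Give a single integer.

Answer: 4

Derivation:
Op 1 fold_up: fold axis h@16; visible region now rows[0,16) x cols[0,32) = 16x32
Op 2 fold_down: fold axis h@8; visible region now rows[8,16) x cols[0,32) = 8x32
Op 3 cut(3, 2): punch at orig (11,2); cuts so far [(11, 2)]; region rows[8,16) x cols[0,32) = 8x32
Unfold 1 (reflect across h@8): 2 holes -> [(4, 2), (11, 2)]
Unfold 2 (reflect across h@16): 4 holes -> [(4, 2), (11, 2), (20, 2), (27, 2)]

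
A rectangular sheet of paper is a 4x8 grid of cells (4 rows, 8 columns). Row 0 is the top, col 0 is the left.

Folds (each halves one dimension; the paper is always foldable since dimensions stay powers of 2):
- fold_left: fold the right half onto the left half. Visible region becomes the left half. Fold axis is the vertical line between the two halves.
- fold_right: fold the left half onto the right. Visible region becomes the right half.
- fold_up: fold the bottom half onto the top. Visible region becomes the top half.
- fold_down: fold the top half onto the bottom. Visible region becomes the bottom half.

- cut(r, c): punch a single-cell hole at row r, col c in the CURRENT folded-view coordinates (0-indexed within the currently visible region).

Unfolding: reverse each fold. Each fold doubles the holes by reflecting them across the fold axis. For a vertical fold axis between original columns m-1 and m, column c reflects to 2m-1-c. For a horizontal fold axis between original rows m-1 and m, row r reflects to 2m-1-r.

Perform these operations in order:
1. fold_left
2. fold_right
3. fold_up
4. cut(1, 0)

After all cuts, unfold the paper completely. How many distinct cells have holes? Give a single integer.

Answer: 8

Derivation:
Op 1 fold_left: fold axis v@4; visible region now rows[0,4) x cols[0,4) = 4x4
Op 2 fold_right: fold axis v@2; visible region now rows[0,4) x cols[2,4) = 4x2
Op 3 fold_up: fold axis h@2; visible region now rows[0,2) x cols[2,4) = 2x2
Op 4 cut(1, 0): punch at orig (1,2); cuts so far [(1, 2)]; region rows[0,2) x cols[2,4) = 2x2
Unfold 1 (reflect across h@2): 2 holes -> [(1, 2), (2, 2)]
Unfold 2 (reflect across v@2): 4 holes -> [(1, 1), (1, 2), (2, 1), (2, 2)]
Unfold 3 (reflect across v@4): 8 holes -> [(1, 1), (1, 2), (1, 5), (1, 6), (2, 1), (2, 2), (2, 5), (2, 6)]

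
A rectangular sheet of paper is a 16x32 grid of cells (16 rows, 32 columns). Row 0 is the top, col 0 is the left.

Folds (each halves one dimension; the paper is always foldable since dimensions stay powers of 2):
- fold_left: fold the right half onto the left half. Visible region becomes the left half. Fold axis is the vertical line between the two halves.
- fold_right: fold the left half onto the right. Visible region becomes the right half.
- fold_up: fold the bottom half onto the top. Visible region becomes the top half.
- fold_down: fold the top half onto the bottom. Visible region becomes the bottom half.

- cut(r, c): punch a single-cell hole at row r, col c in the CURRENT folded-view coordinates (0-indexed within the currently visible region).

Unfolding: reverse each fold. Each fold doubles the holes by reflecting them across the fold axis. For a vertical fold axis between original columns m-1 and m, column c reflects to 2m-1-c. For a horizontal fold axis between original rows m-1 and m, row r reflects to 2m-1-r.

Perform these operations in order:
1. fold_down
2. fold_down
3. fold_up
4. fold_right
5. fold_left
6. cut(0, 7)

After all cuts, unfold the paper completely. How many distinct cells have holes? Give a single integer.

Answer: 32

Derivation:
Op 1 fold_down: fold axis h@8; visible region now rows[8,16) x cols[0,32) = 8x32
Op 2 fold_down: fold axis h@12; visible region now rows[12,16) x cols[0,32) = 4x32
Op 3 fold_up: fold axis h@14; visible region now rows[12,14) x cols[0,32) = 2x32
Op 4 fold_right: fold axis v@16; visible region now rows[12,14) x cols[16,32) = 2x16
Op 5 fold_left: fold axis v@24; visible region now rows[12,14) x cols[16,24) = 2x8
Op 6 cut(0, 7): punch at orig (12,23); cuts so far [(12, 23)]; region rows[12,14) x cols[16,24) = 2x8
Unfold 1 (reflect across v@24): 2 holes -> [(12, 23), (12, 24)]
Unfold 2 (reflect across v@16): 4 holes -> [(12, 7), (12, 8), (12, 23), (12, 24)]
Unfold 3 (reflect across h@14): 8 holes -> [(12, 7), (12, 8), (12, 23), (12, 24), (15, 7), (15, 8), (15, 23), (15, 24)]
Unfold 4 (reflect across h@12): 16 holes -> [(8, 7), (8, 8), (8, 23), (8, 24), (11, 7), (11, 8), (11, 23), (11, 24), (12, 7), (12, 8), (12, 23), (12, 24), (15, 7), (15, 8), (15, 23), (15, 24)]
Unfold 5 (reflect across h@8): 32 holes -> [(0, 7), (0, 8), (0, 23), (0, 24), (3, 7), (3, 8), (3, 23), (3, 24), (4, 7), (4, 8), (4, 23), (4, 24), (7, 7), (7, 8), (7, 23), (7, 24), (8, 7), (8, 8), (8, 23), (8, 24), (11, 7), (11, 8), (11, 23), (11, 24), (12, 7), (12, 8), (12, 23), (12, 24), (15, 7), (15, 8), (15, 23), (15, 24)]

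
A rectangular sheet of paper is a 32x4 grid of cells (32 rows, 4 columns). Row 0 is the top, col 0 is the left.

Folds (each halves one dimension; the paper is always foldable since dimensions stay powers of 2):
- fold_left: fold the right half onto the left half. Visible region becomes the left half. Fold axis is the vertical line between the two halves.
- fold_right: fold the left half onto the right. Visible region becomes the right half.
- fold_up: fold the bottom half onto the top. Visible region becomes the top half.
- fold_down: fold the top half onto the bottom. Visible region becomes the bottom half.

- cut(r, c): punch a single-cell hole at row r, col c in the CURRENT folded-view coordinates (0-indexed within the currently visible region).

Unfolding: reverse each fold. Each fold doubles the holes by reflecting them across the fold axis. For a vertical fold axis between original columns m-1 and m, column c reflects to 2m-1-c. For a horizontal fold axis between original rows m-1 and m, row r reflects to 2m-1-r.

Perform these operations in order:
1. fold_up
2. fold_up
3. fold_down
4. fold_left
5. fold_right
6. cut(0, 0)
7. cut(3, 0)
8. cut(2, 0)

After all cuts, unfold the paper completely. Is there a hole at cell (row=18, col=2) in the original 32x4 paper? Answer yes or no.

Op 1 fold_up: fold axis h@16; visible region now rows[0,16) x cols[0,4) = 16x4
Op 2 fold_up: fold axis h@8; visible region now rows[0,8) x cols[0,4) = 8x4
Op 3 fold_down: fold axis h@4; visible region now rows[4,8) x cols[0,4) = 4x4
Op 4 fold_left: fold axis v@2; visible region now rows[4,8) x cols[0,2) = 4x2
Op 5 fold_right: fold axis v@1; visible region now rows[4,8) x cols[1,2) = 4x1
Op 6 cut(0, 0): punch at orig (4,1); cuts so far [(4, 1)]; region rows[4,8) x cols[1,2) = 4x1
Op 7 cut(3, 0): punch at orig (7,1); cuts so far [(4, 1), (7, 1)]; region rows[4,8) x cols[1,2) = 4x1
Op 8 cut(2, 0): punch at orig (6,1); cuts so far [(4, 1), (6, 1), (7, 1)]; region rows[4,8) x cols[1,2) = 4x1
Unfold 1 (reflect across v@1): 6 holes -> [(4, 0), (4, 1), (6, 0), (6, 1), (7, 0), (7, 1)]
Unfold 2 (reflect across v@2): 12 holes -> [(4, 0), (4, 1), (4, 2), (4, 3), (6, 0), (6, 1), (6, 2), (6, 3), (7, 0), (7, 1), (7, 2), (7, 3)]
Unfold 3 (reflect across h@4): 24 holes -> [(0, 0), (0, 1), (0, 2), (0, 3), (1, 0), (1, 1), (1, 2), (1, 3), (3, 0), (3, 1), (3, 2), (3, 3), (4, 0), (4, 1), (4, 2), (4, 3), (6, 0), (6, 1), (6, 2), (6, 3), (7, 0), (7, 1), (7, 2), (7, 3)]
Unfold 4 (reflect across h@8): 48 holes -> [(0, 0), (0, 1), (0, 2), (0, 3), (1, 0), (1, 1), (1, 2), (1, 3), (3, 0), (3, 1), (3, 2), (3, 3), (4, 0), (4, 1), (4, 2), (4, 3), (6, 0), (6, 1), (6, 2), (6, 3), (7, 0), (7, 1), (7, 2), (7, 3), (8, 0), (8, 1), (8, 2), (8, 3), (9, 0), (9, 1), (9, 2), (9, 3), (11, 0), (11, 1), (11, 2), (11, 3), (12, 0), (12, 1), (12, 2), (12, 3), (14, 0), (14, 1), (14, 2), (14, 3), (15, 0), (15, 1), (15, 2), (15, 3)]
Unfold 5 (reflect across h@16): 96 holes -> [(0, 0), (0, 1), (0, 2), (0, 3), (1, 0), (1, 1), (1, 2), (1, 3), (3, 0), (3, 1), (3, 2), (3, 3), (4, 0), (4, 1), (4, 2), (4, 3), (6, 0), (6, 1), (6, 2), (6, 3), (7, 0), (7, 1), (7, 2), (7, 3), (8, 0), (8, 1), (8, 2), (8, 3), (9, 0), (9, 1), (9, 2), (9, 3), (11, 0), (11, 1), (11, 2), (11, 3), (12, 0), (12, 1), (12, 2), (12, 3), (14, 0), (14, 1), (14, 2), (14, 3), (15, 0), (15, 1), (15, 2), (15, 3), (16, 0), (16, 1), (16, 2), (16, 3), (17, 0), (17, 1), (17, 2), (17, 3), (19, 0), (19, 1), (19, 2), (19, 3), (20, 0), (20, 1), (20, 2), (20, 3), (22, 0), (22, 1), (22, 2), (22, 3), (23, 0), (23, 1), (23, 2), (23, 3), (24, 0), (24, 1), (24, 2), (24, 3), (25, 0), (25, 1), (25, 2), (25, 3), (27, 0), (27, 1), (27, 2), (27, 3), (28, 0), (28, 1), (28, 2), (28, 3), (30, 0), (30, 1), (30, 2), (30, 3), (31, 0), (31, 1), (31, 2), (31, 3)]
Holes: [(0, 0), (0, 1), (0, 2), (0, 3), (1, 0), (1, 1), (1, 2), (1, 3), (3, 0), (3, 1), (3, 2), (3, 3), (4, 0), (4, 1), (4, 2), (4, 3), (6, 0), (6, 1), (6, 2), (6, 3), (7, 0), (7, 1), (7, 2), (7, 3), (8, 0), (8, 1), (8, 2), (8, 3), (9, 0), (9, 1), (9, 2), (9, 3), (11, 0), (11, 1), (11, 2), (11, 3), (12, 0), (12, 1), (12, 2), (12, 3), (14, 0), (14, 1), (14, 2), (14, 3), (15, 0), (15, 1), (15, 2), (15, 3), (16, 0), (16, 1), (16, 2), (16, 3), (17, 0), (17, 1), (17, 2), (17, 3), (19, 0), (19, 1), (19, 2), (19, 3), (20, 0), (20, 1), (20, 2), (20, 3), (22, 0), (22, 1), (22, 2), (22, 3), (23, 0), (23, 1), (23, 2), (23, 3), (24, 0), (24, 1), (24, 2), (24, 3), (25, 0), (25, 1), (25, 2), (25, 3), (27, 0), (27, 1), (27, 2), (27, 3), (28, 0), (28, 1), (28, 2), (28, 3), (30, 0), (30, 1), (30, 2), (30, 3), (31, 0), (31, 1), (31, 2), (31, 3)]

Answer: no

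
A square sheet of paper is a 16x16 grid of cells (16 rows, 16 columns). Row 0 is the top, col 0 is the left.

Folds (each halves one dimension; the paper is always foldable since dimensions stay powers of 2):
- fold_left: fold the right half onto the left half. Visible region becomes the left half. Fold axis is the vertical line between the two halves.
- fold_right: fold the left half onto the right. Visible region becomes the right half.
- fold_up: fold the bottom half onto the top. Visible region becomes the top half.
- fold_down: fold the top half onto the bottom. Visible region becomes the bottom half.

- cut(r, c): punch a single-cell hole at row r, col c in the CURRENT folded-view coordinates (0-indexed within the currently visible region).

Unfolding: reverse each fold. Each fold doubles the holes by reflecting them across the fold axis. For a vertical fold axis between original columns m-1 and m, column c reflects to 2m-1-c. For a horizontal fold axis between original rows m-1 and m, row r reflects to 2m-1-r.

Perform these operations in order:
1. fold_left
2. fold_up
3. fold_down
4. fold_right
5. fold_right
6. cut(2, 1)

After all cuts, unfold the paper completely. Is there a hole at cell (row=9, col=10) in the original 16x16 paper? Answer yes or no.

Answer: no

Derivation:
Op 1 fold_left: fold axis v@8; visible region now rows[0,16) x cols[0,8) = 16x8
Op 2 fold_up: fold axis h@8; visible region now rows[0,8) x cols[0,8) = 8x8
Op 3 fold_down: fold axis h@4; visible region now rows[4,8) x cols[0,8) = 4x8
Op 4 fold_right: fold axis v@4; visible region now rows[4,8) x cols[4,8) = 4x4
Op 5 fold_right: fold axis v@6; visible region now rows[4,8) x cols[6,8) = 4x2
Op 6 cut(2, 1): punch at orig (6,7); cuts so far [(6, 7)]; region rows[4,8) x cols[6,8) = 4x2
Unfold 1 (reflect across v@6): 2 holes -> [(6, 4), (6, 7)]
Unfold 2 (reflect across v@4): 4 holes -> [(6, 0), (6, 3), (6, 4), (6, 7)]
Unfold 3 (reflect across h@4): 8 holes -> [(1, 0), (1, 3), (1, 4), (1, 7), (6, 0), (6, 3), (6, 4), (6, 7)]
Unfold 4 (reflect across h@8): 16 holes -> [(1, 0), (1, 3), (1, 4), (1, 7), (6, 0), (6, 3), (6, 4), (6, 7), (9, 0), (9, 3), (9, 4), (9, 7), (14, 0), (14, 3), (14, 4), (14, 7)]
Unfold 5 (reflect across v@8): 32 holes -> [(1, 0), (1, 3), (1, 4), (1, 7), (1, 8), (1, 11), (1, 12), (1, 15), (6, 0), (6, 3), (6, 4), (6, 7), (6, 8), (6, 11), (6, 12), (6, 15), (9, 0), (9, 3), (9, 4), (9, 7), (9, 8), (9, 11), (9, 12), (9, 15), (14, 0), (14, 3), (14, 4), (14, 7), (14, 8), (14, 11), (14, 12), (14, 15)]
Holes: [(1, 0), (1, 3), (1, 4), (1, 7), (1, 8), (1, 11), (1, 12), (1, 15), (6, 0), (6, 3), (6, 4), (6, 7), (6, 8), (6, 11), (6, 12), (6, 15), (9, 0), (9, 3), (9, 4), (9, 7), (9, 8), (9, 11), (9, 12), (9, 15), (14, 0), (14, 3), (14, 4), (14, 7), (14, 8), (14, 11), (14, 12), (14, 15)]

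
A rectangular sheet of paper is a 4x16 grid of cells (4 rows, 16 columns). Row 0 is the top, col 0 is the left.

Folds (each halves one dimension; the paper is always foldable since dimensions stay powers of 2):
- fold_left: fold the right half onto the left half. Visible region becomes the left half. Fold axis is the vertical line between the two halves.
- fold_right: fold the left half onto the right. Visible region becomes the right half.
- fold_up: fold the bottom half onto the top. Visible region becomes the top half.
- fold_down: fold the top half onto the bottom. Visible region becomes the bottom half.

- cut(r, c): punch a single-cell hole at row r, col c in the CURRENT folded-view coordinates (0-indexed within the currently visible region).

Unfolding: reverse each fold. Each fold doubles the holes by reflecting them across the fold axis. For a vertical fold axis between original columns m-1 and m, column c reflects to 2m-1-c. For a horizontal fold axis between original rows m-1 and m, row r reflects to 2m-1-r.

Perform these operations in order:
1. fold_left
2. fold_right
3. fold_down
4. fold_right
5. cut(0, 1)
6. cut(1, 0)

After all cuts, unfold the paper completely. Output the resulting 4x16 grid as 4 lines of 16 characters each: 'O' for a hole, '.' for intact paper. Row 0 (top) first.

Op 1 fold_left: fold axis v@8; visible region now rows[0,4) x cols[0,8) = 4x8
Op 2 fold_right: fold axis v@4; visible region now rows[0,4) x cols[4,8) = 4x4
Op 3 fold_down: fold axis h@2; visible region now rows[2,4) x cols[4,8) = 2x4
Op 4 fold_right: fold axis v@6; visible region now rows[2,4) x cols[6,8) = 2x2
Op 5 cut(0, 1): punch at orig (2,7); cuts so far [(2, 7)]; region rows[2,4) x cols[6,8) = 2x2
Op 6 cut(1, 0): punch at orig (3,6); cuts so far [(2, 7), (3, 6)]; region rows[2,4) x cols[6,8) = 2x2
Unfold 1 (reflect across v@6): 4 holes -> [(2, 4), (2, 7), (3, 5), (3, 6)]
Unfold 2 (reflect across h@2): 8 holes -> [(0, 5), (0, 6), (1, 4), (1, 7), (2, 4), (2, 7), (3, 5), (3, 6)]
Unfold 3 (reflect across v@4): 16 holes -> [(0, 1), (0, 2), (0, 5), (0, 6), (1, 0), (1, 3), (1, 4), (1, 7), (2, 0), (2, 3), (2, 4), (2, 7), (3, 1), (3, 2), (3, 5), (3, 6)]
Unfold 4 (reflect across v@8): 32 holes -> [(0, 1), (0, 2), (0, 5), (0, 6), (0, 9), (0, 10), (0, 13), (0, 14), (1, 0), (1, 3), (1, 4), (1, 7), (1, 8), (1, 11), (1, 12), (1, 15), (2, 0), (2, 3), (2, 4), (2, 7), (2, 8), (2, 11), (2, 12), (2, 15), (3, 1), (3, 2), (3, 5), (3, 6), (3, 9), (3, 10), (3, 13), (3, 14)]

Answer: .OO..OO..OO..OO.
O..OO..OO..OO..O
O..OO..OO..OO..O
.OO..OO..OO..OO.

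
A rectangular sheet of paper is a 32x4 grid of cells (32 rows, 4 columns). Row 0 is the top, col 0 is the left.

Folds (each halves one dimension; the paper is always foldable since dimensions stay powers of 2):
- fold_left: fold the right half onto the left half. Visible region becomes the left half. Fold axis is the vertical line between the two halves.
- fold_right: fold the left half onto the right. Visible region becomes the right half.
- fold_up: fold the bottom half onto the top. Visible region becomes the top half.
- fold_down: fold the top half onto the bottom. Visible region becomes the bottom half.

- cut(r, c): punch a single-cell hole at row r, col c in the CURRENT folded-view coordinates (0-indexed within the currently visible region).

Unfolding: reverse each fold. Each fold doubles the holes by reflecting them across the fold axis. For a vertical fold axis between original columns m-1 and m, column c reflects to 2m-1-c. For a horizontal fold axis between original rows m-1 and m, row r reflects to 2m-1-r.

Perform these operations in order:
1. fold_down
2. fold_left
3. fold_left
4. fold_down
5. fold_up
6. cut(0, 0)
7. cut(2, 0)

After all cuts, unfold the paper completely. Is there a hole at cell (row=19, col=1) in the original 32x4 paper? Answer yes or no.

Answer: no

Derivation:
Op 1 fold_down: fold axis h@16; visible region now rows[16,32) x cols[0,4) = 16x4
Op 2 fold_left: fold axis v@2; visible region now rows[16,32) x cols[0,2) = 16x2
Op 3 fold_left: fold axis v@1; visible region now rows[16,32) x cols[0,1) = 16x1
Op 4 fold_down: fold axis h@24; visible region now rows[24,32) x cols[0,1) = 8x1
Op 5 fold_up: fold axis h@28; visible region now rows[24,28) x cols[0,1) = 4x1
Op 6 cut(0, 0): punch at orig (24,0); cuts so far [(24, 0)]; region rows[24,28) x cols[0,1) = 4x1
Op 7 cut(2, 0): punch at orig (26,0); cuts so far [(24, 0), (26, 0)]; region rows[24,28) x cols[0,1) = 4x1
Unfold 1 (reflect across h@28): 4 holes -> [(24, 0), (26, 0), (29, 0), (31, 0)]
Unfold 2 (reflect across h@24): 8 holes -> [(16, 0), (18, 0), (21, 0), (23, 0), (24, 0), (26, 0), (29, 0), (31, 0)]
Unfold 3 (reflect across v@1): 16 holes -> [(16, 0), (16, 1), (18, 0), (18, 1), (21, 0), (21, 1), (23, 0), (23, 1), (24, 0), (24, 1), (26, 0), (26, 1), (29, 0), (29, 1), (31, 0), (31, 1)]
Unfold 4 (reflect across v@2): 32 holes -> [(16, 0), (16, 1), (16, 2), (16, 3), (18, 0), (18, 1), (18, 2), (18, 3), (21, 0), (21, 1), (21, 2), (21, 3), (23, 0), (23, 1), (23, 2), (23, 3), (24, 0), (24, 1), (24, 2), (24, 3), (26, 0), (26, 1), (26, 2), (26, 3), (29, 0), (29, 1), (29, 2), (29, 3), (31, 0), (31, 1), (31, 2), (31, 3)]
Unfold 5 (reflect across h@16): 64 holes -> [(0, 0), (0, 1), (0, 2), (0, 3), (2, 0), (2, 1), (2, 2), (2, 3), (5, 0), (5, 1), (5, 2), (5, 3), (7, 0), (7, 1), (7, 2), (7, 3), (8, 0), (8, 1), (8, 2), (8, 3), (10, 0), (10, 1), (10, 2), (10, 3), (13, 0), (13, 1), (13, 2), (13, 3), (15, 0), (15, 1), (15, 2), (15, 3), (16, 0), (16, 1), (16, 2), (16, 3), (18, 0), (18, 1), (18, 2), (18, 3), (21, 0), (21, 1), (21, 2), (21, 3), (23, 0), (23, 1), (23, 2), (23, 3), (24, 0), (24, 1), (24, 2), (24, 3), (26, 0), (26, 1), (26, 2), (26, 3), (29, 0), (29, 1), (29, 2), (29, 3), (31, 0), (31, 1), (31, 2), (31, 3)]
Holes: [(0, 0), (0, 1), (0, 2), (0, 3), (2, 0), (2, 1), (2, 2), (2, 3), (5, 0), (5, 1), (5, 2), (5, 3), (7, 0), (7, 1), (7, 2), (7, 3), (8, 0), (8, 1), (8, 2), (8, 3), (10, 0), (10, 1), (10, 2), (10, 3), (13, 0), (13, 1), (13, 2), (13, 3), (15, 0), (15, 1), (15, 2), (15, 3), (16, 0), (16, 1), (16, 2), (16, 3), (18, 0), (18, 1), (18, 2), (18, 3), (21, 0), (21, 1), (21, 2), (21, 3), (23, 0), (23, 1), (23, 2), (23, 3), (24, 0), (24, 1), (24, 2), (24, 3), (26, 0), (26, 1), (26, 2), (26, 3), (29, 0), (29, 1), (29, 2), (29, 3), (31, 0), (31, 1), (31, 2), (31, 3)]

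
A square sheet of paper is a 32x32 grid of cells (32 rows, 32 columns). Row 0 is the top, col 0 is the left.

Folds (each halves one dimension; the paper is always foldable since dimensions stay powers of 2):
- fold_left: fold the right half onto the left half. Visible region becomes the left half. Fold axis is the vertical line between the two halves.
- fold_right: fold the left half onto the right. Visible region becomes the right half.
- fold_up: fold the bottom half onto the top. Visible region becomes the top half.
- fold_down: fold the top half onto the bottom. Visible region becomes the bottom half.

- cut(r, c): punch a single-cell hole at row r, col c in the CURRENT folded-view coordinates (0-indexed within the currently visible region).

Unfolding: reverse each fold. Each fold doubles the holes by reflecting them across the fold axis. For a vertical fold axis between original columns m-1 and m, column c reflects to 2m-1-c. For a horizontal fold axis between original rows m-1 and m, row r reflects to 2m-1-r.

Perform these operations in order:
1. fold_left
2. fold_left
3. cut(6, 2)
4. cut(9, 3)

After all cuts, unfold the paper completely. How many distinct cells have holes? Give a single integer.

Answer: 8

Derivation:
Op 1 fold_left: fold axis v@16; visible region now rows[0,32) x cols[0,16) = 32x16
Op 2 fold_left: fold axis v@8; visible region now rows[0,32) x cols[0,8) = 32x8
Op 3 cut(6, 2): punch at orig (6,2); cuts so far [(6, 2)]; region rows[0,32) x cols[0,8) = 32x8
Op 4 cut(9, 3): punch at orig (9,3); cuts so far [(6, 2), (9, 3)]; region rows[0,32) x cols[0,8) = 32x8
Unfold 1 (reflect across v@8): 4 holes -> [(6, 2), (6, 13), (9, 3), (9, 12)]
Unfold 2 (reflect across v@16): 8 holes -> [(6, 2), (6, 13), (6, 18), (6, 29), (9, 3), (9, 12), (9, 19), (9, 28)]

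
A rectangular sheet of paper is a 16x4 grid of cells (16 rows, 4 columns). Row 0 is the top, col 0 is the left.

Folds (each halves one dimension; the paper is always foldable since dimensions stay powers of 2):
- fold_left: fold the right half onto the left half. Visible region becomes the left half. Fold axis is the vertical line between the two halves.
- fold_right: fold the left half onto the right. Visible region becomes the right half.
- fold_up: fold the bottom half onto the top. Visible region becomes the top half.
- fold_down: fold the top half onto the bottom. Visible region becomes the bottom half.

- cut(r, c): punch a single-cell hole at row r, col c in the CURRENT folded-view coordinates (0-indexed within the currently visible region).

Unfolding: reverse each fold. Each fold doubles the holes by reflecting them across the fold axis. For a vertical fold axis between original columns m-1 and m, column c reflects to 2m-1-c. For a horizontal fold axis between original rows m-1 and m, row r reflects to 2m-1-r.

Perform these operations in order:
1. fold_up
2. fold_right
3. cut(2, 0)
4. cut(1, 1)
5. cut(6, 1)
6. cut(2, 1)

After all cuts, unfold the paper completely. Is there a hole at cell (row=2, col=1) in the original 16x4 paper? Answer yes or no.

Answer: yes

Derivation:
Op 1 fold_up: fold axis h@8; visible region now rows[0,8) x cols[0,4) = 8x4
Op 2 fold_right: fold axis v@2; visible region now rows[0,8) x cols[2,4) = 8x2
Op 3 cut(2, 0): punch at orig (2,2); cuts so far [(2, 2)]; region rows[0,8) x cols[2,4) = 8x2
Op 4 cut(1, 1): punch at orig (1,3); cuts so far [(1, 3), (2, 2)]; region rows[0,8) x cols[2,4) = 8x2
Op 5 cut(6, 1): punch at orig (6,3); cuts so far [(1, 3), (2, 2), (6, 3)]; region rows[0,8) x cols[2,4) = 8x2
Op 6 cut(2, 1): punch at orig (2,3); cuts so far [(1, 3), (2, 2), (2, 3), (6, 3)]; region rows[0,8) x cols[2,4) = 8x2
Unfold 1 (reflect across v@2): 8 holes -> [(1, 0), (1, 3), (2, 0), (2, 1), (2, 2), (2, 3), (6, 0), (6, 3)]
Unfold 2 (reflect across h@8): 16 holes -> [(1, 0), (1, 3), (2, 0), (2, 1), (2, 2), (2, 3), (6, 0), (6, 3), (9, 0), (9, 3), (13, 0), (13, 1), (13, 2), (13, 3), (14, 0), (14, 3)]
Holes: [(1, 0), (1, 3), (2, 0), (2, 1), (2, 2), (2, 3), (6, 0), (6, 3), (9, 0), (9, 3), (13, 0), (13, 1), (13, 2), (13, 3), (14, 0), (14, 3)]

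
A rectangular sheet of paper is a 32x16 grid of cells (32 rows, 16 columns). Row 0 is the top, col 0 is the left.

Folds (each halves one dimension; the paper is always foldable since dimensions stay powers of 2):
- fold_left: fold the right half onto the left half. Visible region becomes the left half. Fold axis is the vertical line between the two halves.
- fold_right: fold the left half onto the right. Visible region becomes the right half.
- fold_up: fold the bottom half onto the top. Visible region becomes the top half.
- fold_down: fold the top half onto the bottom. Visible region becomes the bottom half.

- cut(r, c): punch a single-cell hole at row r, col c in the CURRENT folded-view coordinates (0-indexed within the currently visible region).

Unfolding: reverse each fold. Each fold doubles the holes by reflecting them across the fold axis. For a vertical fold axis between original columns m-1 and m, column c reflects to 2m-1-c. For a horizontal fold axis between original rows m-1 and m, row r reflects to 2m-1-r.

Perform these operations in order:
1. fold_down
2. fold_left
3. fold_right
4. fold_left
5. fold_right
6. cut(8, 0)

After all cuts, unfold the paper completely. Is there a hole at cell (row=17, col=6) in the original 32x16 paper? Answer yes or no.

Answer: no

Derivation:
Op 1 fold_down: fold axis h@16; visible region now rows[16,32) x cols[0,16) = 16x16
Op 2 fold_left: fold axis v@8; visible region now rows[16,32) x cols[0,8) = 16x8
Op 3 fold_right: fold axis v@4; visible region now rows[16,32) x cols[4,8) = 16x4
Op 4 fold_left: fold axis v@6; visible region now rows[16,32) x cols[4,6) = 16x2
Op 5 fold_right: fold axis v@5; visible region now rows[16,32) x cols[5,6) = 16x1
Op 6 cut(8, 0): punch at orig (24,5); cuts so far [(24, 5)]; region rows[16,32) x cols[5,6) = 16x1
Unfold 1 (reflect across v@5): 2 holes -> [(24, 4), (24, 5)]
Unfold 2 (reflect across v@6): 4 holes -> [(24, 4), (24, 5), (24, 6), (24, 7)]
Unfold 3 (reflect across v@4): 8 holes -> [(24, 0), (24, 1), (24, 2), (24, 3), (24, 4), (24, 5), (24, 6), (24, 7)]
Unfold 4 (reflect across v@8): 16 holes -> [(24, 0), (24, 1), (24, 2), (24, 3), (24, 4), (24, 5), (24, 6), (24, 7), (24, 8), (24, 9), (24, 10), (24, 11), (24, 12), (24, 13), (24, 14), (24, 15)]
Unfold 5 (reflect across h@16): 32 holes -> [(7, 0), (7, 1), (7, 2), (7, 3), (7, 4), (7, 5), (7, 6), (7, 7), (7, 8), (7, 9), (7, 10), (7, 11), (7, 12), (7, 13), (7, 14), (7, 15), (24, 0), (24, 1), (24, 2), (24, 3), (24, 4), (24, 5), (24, 6), (24, 7), (24, 8), (24, 9), (24, 10), (24, 11), (24, 12), (24, 13), (24, 14), (24, 15)]
Holes: [(7, 0), (7, 1), (7, 2), (7, 3), (7, 4), (7, 5), (7, 6), (7, 7), (7, 8), (7, 9), (7, 10), (7, 11), (7, 12), (7, 13), (7, 14), (7, 15), (24, 0), (24, 1), (24, 2), (24, 3), (24, 4), (24, 5), (24, 6), (24, 7), (24, 8), (24, 9), (24, 10), (24, 11), (24, 12), (24, 13), (24, 14), (24, 15)]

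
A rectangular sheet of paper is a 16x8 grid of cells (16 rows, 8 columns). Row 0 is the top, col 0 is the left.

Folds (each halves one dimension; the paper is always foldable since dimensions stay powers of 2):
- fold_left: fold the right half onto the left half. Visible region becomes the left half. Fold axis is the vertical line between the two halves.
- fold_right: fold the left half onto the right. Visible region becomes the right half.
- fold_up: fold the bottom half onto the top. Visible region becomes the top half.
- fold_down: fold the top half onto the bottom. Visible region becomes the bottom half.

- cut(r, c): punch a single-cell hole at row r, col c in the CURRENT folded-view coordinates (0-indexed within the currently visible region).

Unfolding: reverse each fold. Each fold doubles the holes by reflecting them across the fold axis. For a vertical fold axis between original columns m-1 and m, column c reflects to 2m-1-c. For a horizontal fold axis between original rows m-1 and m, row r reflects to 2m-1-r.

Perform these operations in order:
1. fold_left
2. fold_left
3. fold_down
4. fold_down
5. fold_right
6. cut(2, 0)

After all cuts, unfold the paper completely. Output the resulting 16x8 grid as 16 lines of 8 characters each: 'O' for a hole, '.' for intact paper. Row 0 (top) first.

Answer: ........
OOOOOOOO
........
........
........
........
OOOOOOOO
........
........
OOOOOOOO
........
........
........
........
OOOOOOOO
........

Derivation:
Op 1 fold_left: fold axis v@4; visible region now rows[0,16) x cols[0,4) = 16x4
Op 2 fold_left: fold axis v@2; visible region now rows[0,16) x cols[0,2) = 16x2
Op 3 fold_down: fold axis h@8; visible region now rows[8,16) x cols[0,2) = 8x2
Op 4 fold_down: fold axis h@12; visible region now rows[12,16) x cols[0,2) = 4x2
Op 5 fold_right: fold axis v@1; visible region now rows[12,16) x cols[1,2) = 4x1
Op 6 cut(2, 0): punch at orig (14,1); cuts so far [(14, 1)]; region rows[12,16) x cols[1,2) = 4x1
Unfold 1 (reflect across v@1): 2 holes -> [(14, 0), (14, 1)]
Unfold 2 (reflect across h@12): 4 holes -> [(9, 0), (9, 1), (14, 0), (14, 1)]
Unfold 3 (reflect across h@8): 8 holes -> [(1, 0), (1, 1), (6, 0), (6, 1), (9, 0), (9, 1), (14, 0), (14, 1)]
Unfold 4 (reflect across v@2): 16 holes -> [(1, 0), (1, 1), (1, 2), (1, 3), (6, 0), (6, 1), (6, 2), (6, 3), (9, 0), (9, 1), (9, 2), (9, 3), (14, 0), (14, 1), (14, 2), (14, 3)]
Unfold 5 (reflect across v@4): 32 holes -> [(1, 0), (1, 1), (1, 2), (1, 3), (1, 4), (1, 5), (1, 6), (1, 7), (6, 0), (6, 1), (6, 2), (6, 3), (6, 4), (6, 5), (6, 6), (6, 7), (9, 0), (9, 1), (9, 2), (9, 3), (9, 4), (9, 5), (9, 6), (9, 7), (14, 0), (14, 1), (14, 2), (14, 3), (14, 4), (14, 5), (14, 6), (14, 7)]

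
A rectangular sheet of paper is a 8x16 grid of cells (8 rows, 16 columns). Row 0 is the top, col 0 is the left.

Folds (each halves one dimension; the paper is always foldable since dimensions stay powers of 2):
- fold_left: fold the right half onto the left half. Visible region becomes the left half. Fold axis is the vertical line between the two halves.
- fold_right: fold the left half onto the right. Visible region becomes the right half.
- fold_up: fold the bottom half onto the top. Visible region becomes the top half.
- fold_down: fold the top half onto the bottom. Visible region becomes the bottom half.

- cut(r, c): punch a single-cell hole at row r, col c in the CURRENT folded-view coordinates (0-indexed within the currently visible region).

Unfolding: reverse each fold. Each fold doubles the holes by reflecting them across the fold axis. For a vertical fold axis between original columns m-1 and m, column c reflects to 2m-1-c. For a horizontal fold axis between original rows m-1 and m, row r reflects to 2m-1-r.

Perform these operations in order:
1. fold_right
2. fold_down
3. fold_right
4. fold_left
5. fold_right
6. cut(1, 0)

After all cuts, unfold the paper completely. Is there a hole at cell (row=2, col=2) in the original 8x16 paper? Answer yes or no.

Op 1 fold_right: fold axis v@8; visible region now rows[0,8) x cols[8,16) = 8x8
Op 2 fold_down: fold axis h@4; visible region now rows[4,8) x cols[8,16) = 4x8
Op 3 fold_right: fold axis v@12; visible region now rows[4,8) x cols[12,16) = 4x4
Op 4 fold_left: fold axis v@14; visible region now rows[4,8) x cols[12,14) = 4x2
Op 5 fold_right: fold axis v@13; visible region now rows[4,8) x cols[13,14) = 4x1
Op 6 cut(1, 0): punch at orig (5,13); cuts so far [(5, 13)]; region rows[4,8) x cols[13,14) = 4x1
Unfold 1 (reflect across v@13): 2 holes -> [(5, 12), (5, 13)]
Unfold 2 (reflect across v@14): 4 holes -> [(5, 12), (5, 13), (5, 14), (5, 15)]
Unfold 3 (reflect across v@12): 8 holes -> [(5, 8), (5, 9), (5, 10), (5, 11), (5, 12), (5, 13), (5, 14), (5, 15)]
Unfold 4 (reflect across h@4): 16 holes -> [(2, 8), (2, 9), (2, 10), (2, 11), (2, 12), (2, 13), (2, 14), (2, 15), (5, 8), (5, 9), (5, 10), (5, 11), (5, 12), (5, 13), (5, 14), (5, 15)]
Unfold 5 (reflect across v@8): 32 holes -> [(2, 0), (2, 1), (2, 2), (2, 3), (2, 4), (2, 5), (2, 6), (2, 7), (2, 8), (2, 9), (2, 10), (2, 11), (2, 12), (2, 13), (2, 14), (2, 15), (5, 0), (5, 1), (5, 2), (5, 3), (5, 4), (5, 5), (5, 6), (5, 7), (5, 8), (5, 9), (5, 10), (5, 11), (5, 12), (5, 13), (5, 14), (5, 15)]
Holes: [(2, 0), (2, 1), (2, 2), (2, 3), (2, 4), (2, 5), (2, 6), (2, 7), (2, 8), (2, 9), (2, 10), (2, 11), (2, 12), (2, 13), (2, 14), (2, 15), (5, 0), (5, 1), (5, 2), (5, 3), (5, 4), (5, 5), (5, 6), (5, 7), (5, 8), (5, 9), (5, 10), (5, 11), (5, 12), (5, 13), (5, 14), (5, 15)]

Answer: yes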